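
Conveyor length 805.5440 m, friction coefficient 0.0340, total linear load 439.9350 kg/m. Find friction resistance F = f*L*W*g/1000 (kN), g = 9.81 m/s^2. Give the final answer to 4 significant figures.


F = 0.0340 * 805.5440 * 439.9350 * 9.81 / 1000
F = 118.2 kN


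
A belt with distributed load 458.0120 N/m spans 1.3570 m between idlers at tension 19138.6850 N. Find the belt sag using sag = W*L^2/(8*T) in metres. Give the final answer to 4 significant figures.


sag = 458.0120 * 1.3570^2 / (8 * 19138.6850)
sag = 0.005509 m


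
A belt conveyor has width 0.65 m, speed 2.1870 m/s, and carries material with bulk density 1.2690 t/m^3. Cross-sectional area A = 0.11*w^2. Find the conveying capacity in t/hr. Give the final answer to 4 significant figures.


A = 0.11 * 0.65^2 = 0.046475 m^2
C = 0.046475 * 2.1870 * 1.2690 * 3600
C = 464.3 t/hr


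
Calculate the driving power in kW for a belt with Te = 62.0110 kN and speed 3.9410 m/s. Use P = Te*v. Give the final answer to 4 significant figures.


P = Te * v = 62.0110 * 3.9410
P = 244.4 kW


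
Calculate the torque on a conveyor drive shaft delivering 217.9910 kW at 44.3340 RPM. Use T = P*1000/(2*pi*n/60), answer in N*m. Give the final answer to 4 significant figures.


omega = 2*pi*44.3340/60 = 4.64265 rad/s
T = 217.9910*1000 / 4.64265
T = 46950 N*m


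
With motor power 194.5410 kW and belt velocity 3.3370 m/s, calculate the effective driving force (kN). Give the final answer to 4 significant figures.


Te = P / v = 194.5410 / 3.3370
Te = 58.30 kN


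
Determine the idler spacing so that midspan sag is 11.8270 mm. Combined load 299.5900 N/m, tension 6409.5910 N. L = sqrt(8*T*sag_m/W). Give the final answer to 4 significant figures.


sag = 11.8270/1000 = 0.011827 m
L = sqrt(8 * 6409.5910 * 0.011827 / 299.5900)
L = 1.423 m


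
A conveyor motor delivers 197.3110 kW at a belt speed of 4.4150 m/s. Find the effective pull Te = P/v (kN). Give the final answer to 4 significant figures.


Te = P / v = 197.3110 / 4.4150
Te = 44.69 kN


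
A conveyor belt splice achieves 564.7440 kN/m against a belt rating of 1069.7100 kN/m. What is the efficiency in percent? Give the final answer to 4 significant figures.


Eff = 564.7440 / 1069.7100 * 100
Eff = 52.79 %


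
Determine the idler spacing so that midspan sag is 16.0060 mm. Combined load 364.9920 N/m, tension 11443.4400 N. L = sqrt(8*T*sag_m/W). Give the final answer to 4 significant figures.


sag = 16.0060/1000 = 0.016006 m
L = sqrt(8 * 11443.4400 * 0.016006 / 364.9920)
L = 2.004 m


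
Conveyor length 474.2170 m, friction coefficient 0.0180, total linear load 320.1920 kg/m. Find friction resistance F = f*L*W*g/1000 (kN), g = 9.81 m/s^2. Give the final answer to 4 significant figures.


F = 0.0180 * 474.2170 * 320.1920 * 9.81 / 1000
F = 26.81 kN


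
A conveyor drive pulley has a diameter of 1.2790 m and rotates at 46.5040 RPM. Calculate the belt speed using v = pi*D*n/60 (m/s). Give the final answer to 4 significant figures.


v = pi * 1.2790 * 46.5040 / 60
v = 3.114 m/s


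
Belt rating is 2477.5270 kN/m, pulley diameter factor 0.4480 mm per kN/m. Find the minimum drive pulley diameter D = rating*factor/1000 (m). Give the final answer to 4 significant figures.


D = 2477.5270 * 0.4480 / 1000
D = 1.110 m


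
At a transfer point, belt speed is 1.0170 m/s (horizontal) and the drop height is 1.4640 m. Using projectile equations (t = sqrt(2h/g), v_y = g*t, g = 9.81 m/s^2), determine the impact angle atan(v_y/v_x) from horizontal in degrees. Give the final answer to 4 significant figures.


t = sqrt(2*1.4640/9.81) = 0.546325 s
v_y = 9.81 * 0.546325 = 5.35945 m/s
angle = atan(5.35945 / 1.0170) = 79.26 deg


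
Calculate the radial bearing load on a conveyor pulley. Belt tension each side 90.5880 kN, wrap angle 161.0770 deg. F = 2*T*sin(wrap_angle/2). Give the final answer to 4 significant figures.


F = 2 * 90.5880 * sin(161.0770/2 deg)
F = 178.7 kN


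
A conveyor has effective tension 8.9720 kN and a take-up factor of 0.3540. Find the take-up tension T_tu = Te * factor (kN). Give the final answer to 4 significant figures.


T_tu = 8.9720 * 0.3540
T_tu = 3.176 kN


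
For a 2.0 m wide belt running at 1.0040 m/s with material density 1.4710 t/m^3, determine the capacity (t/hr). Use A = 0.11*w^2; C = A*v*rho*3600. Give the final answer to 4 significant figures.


A = 0.11 * 2.0^2 = 0.44 m^2
C = 0.44 * 1.0040 * 1.4710 * 3600
C = 2339 t/hr


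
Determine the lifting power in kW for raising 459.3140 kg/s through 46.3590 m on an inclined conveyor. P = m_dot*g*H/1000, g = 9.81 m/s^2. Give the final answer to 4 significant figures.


P = 459.3140 * 9.81 * 46.3590 / 1000
P = 208.9 kW


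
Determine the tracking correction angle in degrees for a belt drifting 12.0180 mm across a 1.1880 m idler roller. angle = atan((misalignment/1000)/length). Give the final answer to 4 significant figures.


misalign_m = 12.0180 / 1000 = 0.012018 m
angle = atan(0.012018 / 1.1880)
angle = 0.5796 deg


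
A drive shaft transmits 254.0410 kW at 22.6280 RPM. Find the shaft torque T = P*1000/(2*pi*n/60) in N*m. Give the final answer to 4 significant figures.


omega = 2*pi*22.6280/60 = 2.3696 rad/s
T = 254.0410*1000 / 2.3696
T = 107200 N*m


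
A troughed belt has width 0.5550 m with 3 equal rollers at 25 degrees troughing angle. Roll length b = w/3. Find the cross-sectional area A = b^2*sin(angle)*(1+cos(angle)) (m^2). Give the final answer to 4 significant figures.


b = 0.5550/3 = 0.185 m
A = 0.185^2 * sin(25 deg) * (1 + cos(25 deg))
A = 0.02757 m^2


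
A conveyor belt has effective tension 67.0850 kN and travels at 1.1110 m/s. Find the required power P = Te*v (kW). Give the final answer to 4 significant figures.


P = Te * v = 67.0850 * 1.1110
P = 74.53 kW


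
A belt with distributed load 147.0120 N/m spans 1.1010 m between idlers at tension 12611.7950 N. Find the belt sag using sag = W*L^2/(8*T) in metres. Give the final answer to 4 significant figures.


sag = 147.0120 * 1.1010^2 / (8 * 12611.7950)
sag = 0.001766 m


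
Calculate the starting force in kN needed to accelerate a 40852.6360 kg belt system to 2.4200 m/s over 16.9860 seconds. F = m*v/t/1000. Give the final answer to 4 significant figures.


F = 40852.6360 * 2.4200 / 16.9860 / 1000
F = 5.820 kN


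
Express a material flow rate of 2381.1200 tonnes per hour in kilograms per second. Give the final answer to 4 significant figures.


m_dot = 2381.1200 * 1000 / 3600
m_dot = 661.4 kg/s


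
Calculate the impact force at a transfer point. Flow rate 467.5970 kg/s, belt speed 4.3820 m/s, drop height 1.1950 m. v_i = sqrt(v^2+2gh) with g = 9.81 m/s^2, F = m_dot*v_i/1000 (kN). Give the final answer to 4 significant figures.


v_i = sqrt(4.3820^2 + 2*9.81*1.1950) = 6.53053 m/s
F = 467.5970 * 6.53053 / 1000
F = 3.054 kN


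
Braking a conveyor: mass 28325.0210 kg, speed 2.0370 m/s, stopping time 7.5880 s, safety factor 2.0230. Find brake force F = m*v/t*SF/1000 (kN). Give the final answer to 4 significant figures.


F = 28325.0210 * 2.0370 / 7.5880 * 2.0230 / 1000
F = 15.38 kN


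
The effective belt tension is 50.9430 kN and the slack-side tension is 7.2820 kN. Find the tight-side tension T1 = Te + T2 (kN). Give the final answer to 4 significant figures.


T1 = Te + T2 = 50.9430 + 7.2820
T1 = 58.22 kN


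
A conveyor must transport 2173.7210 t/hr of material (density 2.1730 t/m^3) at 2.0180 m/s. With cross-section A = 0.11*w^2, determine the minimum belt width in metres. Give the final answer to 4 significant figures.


A_req = 2173.7210 / (2.0180 * 2.1730 * 3600) = 0.137696 m^2
w = sqrt(0.137696 / 0.11)
w = 1.119 m


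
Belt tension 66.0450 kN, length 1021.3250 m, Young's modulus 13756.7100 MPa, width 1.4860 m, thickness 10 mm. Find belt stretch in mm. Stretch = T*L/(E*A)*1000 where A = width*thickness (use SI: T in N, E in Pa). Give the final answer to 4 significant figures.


A = 1.4860 * 0.01 = 0.01486 m^2
Stretch = 66.0450*1000 * 1021.3250 / (13756.7100e6 * 0.01486) * 1000
Stretch = 330.0 mm


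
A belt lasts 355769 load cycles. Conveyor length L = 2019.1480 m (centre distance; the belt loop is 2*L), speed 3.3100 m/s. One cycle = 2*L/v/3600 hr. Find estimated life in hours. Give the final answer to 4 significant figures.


cycle_time = 2 * 2019.1480 / 3.3100 / 3600 = 0.338897 hr
life = 355769 * 0.338897 = 120600 hours


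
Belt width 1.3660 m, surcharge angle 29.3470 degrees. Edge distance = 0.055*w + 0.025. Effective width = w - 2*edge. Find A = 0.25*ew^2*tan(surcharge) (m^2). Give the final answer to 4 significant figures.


edge = 0.055*1.3660 + 0.025 = 0.10013 m
ew = 1.3660 - 2*0.10013 = 1.16574 m
A = 0.25 * 1.16574^2 * tan(29.3470 deg)
A = 0.1910 m^2


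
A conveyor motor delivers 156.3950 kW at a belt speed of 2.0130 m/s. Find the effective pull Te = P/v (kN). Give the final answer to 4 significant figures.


Te = P / v = 156.3950 / 2.0130
Te = 77.69 kN


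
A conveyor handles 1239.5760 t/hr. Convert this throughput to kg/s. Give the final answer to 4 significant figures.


m_dot = 1239.5760 * 1000 / 3600
m_dot = 344.3 kg/s


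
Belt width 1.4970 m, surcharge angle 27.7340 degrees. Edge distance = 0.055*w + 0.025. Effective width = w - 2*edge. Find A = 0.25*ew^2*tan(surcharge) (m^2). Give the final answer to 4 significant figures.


edge = 0.055*1.4970 + 0.025 = 0.107335 m
ew = 1.4970 - 2*0.107335 = 1.28233 m
A = 0.25 * 1.28233^2 * tan(27.7340 deg)
A = 0.2161 m^2


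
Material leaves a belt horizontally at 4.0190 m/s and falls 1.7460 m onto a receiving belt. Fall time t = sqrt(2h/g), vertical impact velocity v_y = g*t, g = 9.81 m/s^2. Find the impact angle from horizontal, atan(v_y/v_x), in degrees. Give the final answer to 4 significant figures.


t = sqrt(2*1.7460/9.81) = 0.596627 s
v_y = 9.81 * 0.596627 = 5.85291 m/s
angle = atan(5.85291 / 4.0190) = 55.52 deg


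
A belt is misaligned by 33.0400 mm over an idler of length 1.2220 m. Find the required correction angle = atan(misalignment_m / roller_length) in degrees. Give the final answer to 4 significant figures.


misalign_m = 33.0400 / 1000 = 0.033040 m
angle = atan(0.033040 / 1.2220)
angle = 1.549 deg


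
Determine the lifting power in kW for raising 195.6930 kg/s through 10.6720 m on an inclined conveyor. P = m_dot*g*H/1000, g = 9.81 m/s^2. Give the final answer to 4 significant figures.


P = 195.6930 * 9.81 * 10.6720 / 1000
P = 20.49 kW


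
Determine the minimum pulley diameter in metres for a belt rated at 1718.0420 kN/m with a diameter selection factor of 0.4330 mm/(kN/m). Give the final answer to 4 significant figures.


D = 1718.0420 * 0.4330 / 1000
D = 0.7439 m


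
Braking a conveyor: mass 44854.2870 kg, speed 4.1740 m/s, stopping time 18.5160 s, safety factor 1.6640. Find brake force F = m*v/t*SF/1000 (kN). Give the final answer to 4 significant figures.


F = 44854.2870 * 4.1740 / 18.5160 * 1.6640 / 1000
F = 16.83 kN


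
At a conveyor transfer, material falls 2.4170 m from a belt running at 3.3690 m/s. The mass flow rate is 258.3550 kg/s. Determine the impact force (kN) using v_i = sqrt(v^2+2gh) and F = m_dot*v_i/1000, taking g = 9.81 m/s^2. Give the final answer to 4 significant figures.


v_i = sqrt(3.3690^2 + 2*9.81*2.4170) = 7.66627 m/s
F = 258.3550 * 7.66627 / 1000
F = 1.981 kN


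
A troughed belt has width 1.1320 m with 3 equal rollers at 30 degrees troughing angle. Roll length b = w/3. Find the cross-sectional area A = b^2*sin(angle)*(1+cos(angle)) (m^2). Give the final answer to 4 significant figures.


b = 1.1320/3 = 0.377333 m
A = 0.377333^2 * sin(30 deg) * (1 + cos(30 deg))
A = 0.1328 m^2


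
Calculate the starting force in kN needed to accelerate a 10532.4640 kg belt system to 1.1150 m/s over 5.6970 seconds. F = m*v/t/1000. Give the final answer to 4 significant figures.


F = 10532.4640 * 1.1150 / 5.6970 / 1000
F = 2.061 kN


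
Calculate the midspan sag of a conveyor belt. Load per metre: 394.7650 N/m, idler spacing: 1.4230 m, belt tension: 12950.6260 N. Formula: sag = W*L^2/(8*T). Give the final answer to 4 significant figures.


sag = 394.7650 * 1.4230^2 / (8 * 12950.6260)
sag = 0.007716 m


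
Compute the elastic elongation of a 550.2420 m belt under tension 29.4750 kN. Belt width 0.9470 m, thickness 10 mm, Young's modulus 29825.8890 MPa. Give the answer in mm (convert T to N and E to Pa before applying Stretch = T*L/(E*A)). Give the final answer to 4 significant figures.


A = 0.9470 * 0.01 = 0.00947 m^2
Stretch = 29.4750*1000 * 550.2420 / (29825.8890e6 * 0.00947) * 1000
Stretch = 57.42 mm


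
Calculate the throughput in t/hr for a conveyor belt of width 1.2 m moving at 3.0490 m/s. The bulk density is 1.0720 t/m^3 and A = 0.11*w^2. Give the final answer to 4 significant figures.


A = 0.11 * 1.2^2 = 0.1584 m^2
C = 0.1584 * 3.0490 * 1.0720 * 3600
C = 1864 t/hr


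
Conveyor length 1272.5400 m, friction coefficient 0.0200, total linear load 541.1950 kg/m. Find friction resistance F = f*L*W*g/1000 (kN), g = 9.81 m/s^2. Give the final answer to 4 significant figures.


F = 0.0200 * 1272.5400 * 541.1950 * 9.81 / 1000
F = 135.1 kN


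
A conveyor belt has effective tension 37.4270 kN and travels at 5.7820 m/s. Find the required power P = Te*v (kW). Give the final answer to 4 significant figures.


P = Te * v = 37.4270 * 5.7820
P = 216.4 kW


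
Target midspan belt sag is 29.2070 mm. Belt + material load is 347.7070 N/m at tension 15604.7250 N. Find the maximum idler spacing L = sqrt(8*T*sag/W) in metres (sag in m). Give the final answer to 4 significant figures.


sag = 29.2070/1000 = 0.029207 m
L = sqrt(8 * 15604.7250 * 0.029207 / 347.7070)
L = 3.238 m


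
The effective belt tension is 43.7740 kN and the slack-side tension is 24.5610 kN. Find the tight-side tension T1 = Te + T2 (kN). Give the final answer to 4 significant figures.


T1 = Te + T2 = 43.7740 + 24.5610
T1 = 68.34 kN


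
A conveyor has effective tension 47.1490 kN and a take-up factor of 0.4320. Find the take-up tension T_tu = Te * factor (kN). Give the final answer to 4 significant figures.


T_tu = 47.1490 * 0.4320
T_tu = 20.37 kN


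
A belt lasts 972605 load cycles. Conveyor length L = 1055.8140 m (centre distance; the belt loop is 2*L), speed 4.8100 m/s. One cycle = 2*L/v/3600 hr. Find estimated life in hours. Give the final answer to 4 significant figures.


cycle_time = 2 * 1055.8140 / 4.8100 / 3600 = 0.121947 hr
life = 972605 * 0.121947 = 118600 hours


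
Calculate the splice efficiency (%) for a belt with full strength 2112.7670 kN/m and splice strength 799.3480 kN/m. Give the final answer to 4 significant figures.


Eff = 799.3480 / 2112.7670 * 100
Eff = 37.83 %


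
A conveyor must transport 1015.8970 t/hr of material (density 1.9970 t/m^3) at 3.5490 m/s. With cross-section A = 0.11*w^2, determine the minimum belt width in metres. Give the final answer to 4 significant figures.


A_req = 1015.8970 / (3.5490 * 1.9970 * 3600) = 0.0398165 m^2
w = sqrt(0.0398165 / 0.11)
w = 0.6016 m


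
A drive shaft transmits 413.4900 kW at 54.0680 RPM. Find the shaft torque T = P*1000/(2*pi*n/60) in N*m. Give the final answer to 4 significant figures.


omega = 2*pi*54.0680/60 = 5.66199 rad/s
T = 413.4900*1000 / 5.66199
T = 73030 N*m


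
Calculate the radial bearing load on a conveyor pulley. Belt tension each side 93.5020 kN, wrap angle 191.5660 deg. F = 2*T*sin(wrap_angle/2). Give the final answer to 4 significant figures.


F = 2 * 93.5020 * sin(191.5660/2 deg)
F = 186.1 kN


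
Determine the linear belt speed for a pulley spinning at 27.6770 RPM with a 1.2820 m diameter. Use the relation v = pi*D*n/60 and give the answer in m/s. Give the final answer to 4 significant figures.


v = pi * 1.2820 * 27.6770 / 60
v = 1.858 m/s


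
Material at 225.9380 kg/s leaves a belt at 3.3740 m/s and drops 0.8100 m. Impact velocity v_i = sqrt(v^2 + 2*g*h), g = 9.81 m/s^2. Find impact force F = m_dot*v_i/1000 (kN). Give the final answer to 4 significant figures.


v_i = sqrt(3.3740^2 + 2*9.81*0.8100) = 5.22265 m/s
F = 225.9380 * 5.22265 / 1000
F = 1.180 kN


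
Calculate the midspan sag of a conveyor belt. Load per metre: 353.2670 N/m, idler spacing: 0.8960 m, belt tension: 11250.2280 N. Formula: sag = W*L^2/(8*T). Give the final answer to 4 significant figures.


sag = 353.2670 * 0.8960^2 / (8 * 11250.2280)
sag = 0.003151 m


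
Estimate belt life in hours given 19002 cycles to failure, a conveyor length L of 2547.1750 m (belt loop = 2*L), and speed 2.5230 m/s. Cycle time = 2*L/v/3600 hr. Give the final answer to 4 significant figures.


cycle_time = 2 * 2547.1750 / 2.5230 / 3600 = 0.560879 hr
life = 19002 * 0.560879 = 10660 hours


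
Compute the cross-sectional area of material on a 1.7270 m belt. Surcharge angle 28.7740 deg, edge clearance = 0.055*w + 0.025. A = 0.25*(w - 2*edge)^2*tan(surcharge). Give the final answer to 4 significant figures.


edge = 0.055*1.7270 + 0.025 = 0.119985 m
ew = 1.7270 - 2*0.119985 = 1.48703 m
A = 0.25 * 1.48703^2 * tan(28.7740 deg)
A = 0.3036 m^2


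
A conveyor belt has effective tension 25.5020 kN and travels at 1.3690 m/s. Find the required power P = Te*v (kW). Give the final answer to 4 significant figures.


P = Te * v = 25.5020 * 1.3690
P = 34.91 kW


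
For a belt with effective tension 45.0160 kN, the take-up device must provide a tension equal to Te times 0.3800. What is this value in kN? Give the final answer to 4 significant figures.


T_tu = 45.0160 * 0.3800
T_tu = 17.11 kN


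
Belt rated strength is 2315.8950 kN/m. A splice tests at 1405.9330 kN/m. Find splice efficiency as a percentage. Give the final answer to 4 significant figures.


Eff = 1405.9330 / 2315.8950 * 100
Eff = 60.71 %


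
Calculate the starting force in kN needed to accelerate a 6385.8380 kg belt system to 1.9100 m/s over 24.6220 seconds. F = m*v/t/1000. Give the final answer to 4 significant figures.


F = 6385.8380 * 1.9100 / 24.6220 / 1000
F = 0.4954 kN


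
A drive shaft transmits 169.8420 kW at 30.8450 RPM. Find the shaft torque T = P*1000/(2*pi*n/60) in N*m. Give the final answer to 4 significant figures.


omega = 2*pi*30.8450/60 = 3.23008 rad/s
T = 169.8420*1000 / 3.23008
T = 52580 N*m


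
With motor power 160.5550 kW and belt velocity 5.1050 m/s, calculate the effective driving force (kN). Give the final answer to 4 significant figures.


Te = P / v = 160.5550 / 5.1050
Te = 31.45 kN


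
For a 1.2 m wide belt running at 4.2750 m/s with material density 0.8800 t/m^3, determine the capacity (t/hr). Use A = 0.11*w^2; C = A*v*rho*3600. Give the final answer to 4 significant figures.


A = 0.11 * 1.2^2 = 0.1584 m^2
C = 0.1584 * 4.2750 * 0.8800 * 3600
C = 2145 t/hr


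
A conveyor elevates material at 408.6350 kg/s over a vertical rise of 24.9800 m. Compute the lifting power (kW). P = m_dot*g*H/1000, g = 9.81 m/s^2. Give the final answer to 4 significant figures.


P = 408.6350 * 9.81 * 24.9800 / 1000
P = 100.1 kW


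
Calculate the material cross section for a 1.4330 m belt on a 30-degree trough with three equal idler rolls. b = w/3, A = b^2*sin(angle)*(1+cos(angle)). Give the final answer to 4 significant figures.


b = 1.4330/3 = 0.477667 m
A = 0.477667^2 * sin(30 deg) * (1 + cos(30 deg))
A = 0.2129 m^2


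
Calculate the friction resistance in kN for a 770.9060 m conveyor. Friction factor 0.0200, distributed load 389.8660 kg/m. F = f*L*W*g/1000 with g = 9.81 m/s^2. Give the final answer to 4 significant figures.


F = 0.0200 * 770.9060 * 389.8660 * 9.81 / 1000
F = 58.97 kN


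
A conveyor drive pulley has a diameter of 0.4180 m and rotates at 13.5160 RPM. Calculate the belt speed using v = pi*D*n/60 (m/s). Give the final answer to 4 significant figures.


v = pi * 0.4180 * 13.5160 / 60
v = 0.2958 m/s


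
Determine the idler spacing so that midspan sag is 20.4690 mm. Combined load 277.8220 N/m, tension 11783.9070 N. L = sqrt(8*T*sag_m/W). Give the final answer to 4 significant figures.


sag = 20.4690/1000 = 0.020469 m
L = sqrt(8 * 11783.9070 * 0.020469 / 277.8220)
L = 2.635 m


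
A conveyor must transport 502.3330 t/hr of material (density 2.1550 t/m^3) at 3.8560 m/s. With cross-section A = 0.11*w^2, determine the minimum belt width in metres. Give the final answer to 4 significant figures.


A_req = 502.3330 / (3.8560 * 2.1550 * 3600) = 0.0167921 m^2
w = sqrt(0.0167921 / 0.11)
w = 0.3907 m


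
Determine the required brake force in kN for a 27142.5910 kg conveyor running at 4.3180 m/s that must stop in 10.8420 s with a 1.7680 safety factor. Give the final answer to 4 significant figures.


F = 27142.5910 * 4.3180 / 10.8420 * 1.7680 / 1000
F = 19.11 kN


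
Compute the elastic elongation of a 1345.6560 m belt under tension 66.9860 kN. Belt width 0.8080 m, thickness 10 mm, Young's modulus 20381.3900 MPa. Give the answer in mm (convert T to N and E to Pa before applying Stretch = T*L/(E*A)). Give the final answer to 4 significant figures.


A = 0.8080 * 0.01 = 0.00808 m^2
Stretch = 66.9860*1000 * 1345.6560 / (20381.3900e6 * 0.00808) * 1000
Stretch = 547.4 mm


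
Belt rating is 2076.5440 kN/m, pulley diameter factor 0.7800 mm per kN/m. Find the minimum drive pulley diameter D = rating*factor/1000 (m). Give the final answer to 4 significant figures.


D = 2076.5440 * 0.7800 / 1000
D = 1.620 m


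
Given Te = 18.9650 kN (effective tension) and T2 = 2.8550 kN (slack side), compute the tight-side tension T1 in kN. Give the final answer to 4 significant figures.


T1 = Te + T2 = 18.9650 + 2.8550
T1 = 21.82 kN


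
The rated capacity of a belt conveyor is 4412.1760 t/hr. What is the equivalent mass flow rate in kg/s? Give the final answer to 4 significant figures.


m_dot = 4412.1760 * 1000 / 3600
m_dot = 1226 kg/s


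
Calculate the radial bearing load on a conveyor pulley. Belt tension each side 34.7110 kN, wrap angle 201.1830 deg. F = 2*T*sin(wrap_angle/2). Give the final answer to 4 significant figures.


F = 2 * 34.7110 * sin(201.1830/2 deg)
F = 68.24 kN


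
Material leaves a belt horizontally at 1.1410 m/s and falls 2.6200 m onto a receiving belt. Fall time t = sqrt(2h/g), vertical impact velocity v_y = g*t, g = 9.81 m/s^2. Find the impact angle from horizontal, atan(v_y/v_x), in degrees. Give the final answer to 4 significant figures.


t = sqrt(2*2.6200/9.81) = 0.730855 s
v_y = 9.81 * 0.730855 = 7.16969 m/s
angle = atan(7.16969 / 1.1410) = 80.96 deg


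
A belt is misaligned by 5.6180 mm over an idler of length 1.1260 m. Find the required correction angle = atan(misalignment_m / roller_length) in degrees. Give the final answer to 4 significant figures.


misalign_m = 5.6180 / 1000 = 0.005618 m
angle = atan(0.005618 / 1.1260)
angle = 0.2859 deg


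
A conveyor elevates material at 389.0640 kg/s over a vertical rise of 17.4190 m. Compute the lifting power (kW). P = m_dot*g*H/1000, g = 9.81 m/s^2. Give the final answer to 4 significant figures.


P = 389.0640 * 9.81 * 17.4190 / 1000
P = 66.48 kW


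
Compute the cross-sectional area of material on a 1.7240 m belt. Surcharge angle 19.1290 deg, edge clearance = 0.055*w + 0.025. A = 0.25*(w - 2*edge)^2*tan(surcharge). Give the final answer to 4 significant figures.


edge = 0.055*1.7240 + 0.025 = 0.11982 m
ew = 1.7240 - 2*0.11982 = 1.48436 m
A = 0.25 * 1.48436^2 * tan(19.1290 deg)
A = 0.1911 m^2


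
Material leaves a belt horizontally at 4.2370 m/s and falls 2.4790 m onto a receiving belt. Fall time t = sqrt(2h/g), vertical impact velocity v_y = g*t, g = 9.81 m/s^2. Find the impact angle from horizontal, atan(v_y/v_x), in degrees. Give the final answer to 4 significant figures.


t = sqrt(2*2.4790/9.81) = 0.710917 s
v_y = 9.81 * 0.710917 = 6.9741 m/s
angle = atan(6.9741 / 4.2370) = 58.72 deg


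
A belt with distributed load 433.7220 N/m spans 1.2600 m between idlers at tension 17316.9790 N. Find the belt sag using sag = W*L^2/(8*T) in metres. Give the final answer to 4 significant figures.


sag = 433.7220 * 1.2600^2 / (8 * 17316.9790)
sag = 0.004970 m


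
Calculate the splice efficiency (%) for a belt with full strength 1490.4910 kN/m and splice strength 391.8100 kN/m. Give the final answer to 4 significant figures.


Eff = 391.8100 / 1490.4910 * 100
Eff = 26.29 %


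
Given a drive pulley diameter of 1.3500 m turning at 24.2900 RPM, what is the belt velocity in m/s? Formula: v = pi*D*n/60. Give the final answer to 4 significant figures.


v = pi * 1.3500 * 24.2900 / 60
v = 1.717 m/s


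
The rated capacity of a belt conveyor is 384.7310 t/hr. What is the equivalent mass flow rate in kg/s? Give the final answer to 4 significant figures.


m_dot = 384.7310 * 1000 / 3600
m_dot = 106.9 kg/s


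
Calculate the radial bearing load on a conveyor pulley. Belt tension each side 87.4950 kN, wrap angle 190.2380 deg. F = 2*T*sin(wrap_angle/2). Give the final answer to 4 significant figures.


F = 2 * 87.4950 * sin(190.2380/2 deg)
F = 174.3 kN


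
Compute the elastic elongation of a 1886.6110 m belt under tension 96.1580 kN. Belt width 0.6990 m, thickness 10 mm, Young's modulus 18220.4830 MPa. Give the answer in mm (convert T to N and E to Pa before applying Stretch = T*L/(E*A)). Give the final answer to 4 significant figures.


A = 0.6990 * 0.01 = 0.00699 m^2
Stretch = 96.1580*1000 * 1886.6110 / (18220.4830e6 * 0.00699) * 1000
Stretch = 1424 mm


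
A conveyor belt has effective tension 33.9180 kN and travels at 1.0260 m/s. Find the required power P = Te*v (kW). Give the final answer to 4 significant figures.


P = Te * v = 33.9180 * 1.0260
P = 34.80 kW


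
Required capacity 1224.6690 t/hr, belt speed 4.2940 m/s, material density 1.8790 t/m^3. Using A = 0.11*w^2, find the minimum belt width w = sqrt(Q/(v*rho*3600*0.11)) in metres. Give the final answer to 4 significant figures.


A_req = 1224.6690 / (4.2940 * 1.8790 * 3600) = 0.0421626 m^2
w = sqrt(0.0421626 / 0.11)
w = 0.6191 m


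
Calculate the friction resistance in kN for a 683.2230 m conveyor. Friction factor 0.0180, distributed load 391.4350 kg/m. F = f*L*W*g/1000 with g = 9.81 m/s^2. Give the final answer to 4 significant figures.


F = 0.0180 * 683.2230 * 391.4350 * 9.81 / 1000
F = 47.22 kN


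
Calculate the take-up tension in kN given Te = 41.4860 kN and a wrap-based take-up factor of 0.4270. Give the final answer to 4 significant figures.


T_tu = 41.4860 * 0.4270
T_tu = 17.71 kN


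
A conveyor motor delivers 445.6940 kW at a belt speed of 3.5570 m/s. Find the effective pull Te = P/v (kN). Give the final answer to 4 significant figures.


Te = P / v = 445.6940 / 3.5570
Te = 125.3 kN


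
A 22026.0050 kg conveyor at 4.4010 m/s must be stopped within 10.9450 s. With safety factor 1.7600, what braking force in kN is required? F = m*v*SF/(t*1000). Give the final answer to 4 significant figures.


F = 22026.0050 * 4.4010 / 10.9450 * 1.7600 / 1000
F = 15.59 kN


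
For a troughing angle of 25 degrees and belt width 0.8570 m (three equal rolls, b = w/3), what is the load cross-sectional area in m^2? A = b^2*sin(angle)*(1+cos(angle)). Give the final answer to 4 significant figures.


b = 0.8570/3 = 0.285667 m
A = 0.285667^2 * sin(25 deg) * (1 + cos(25 deg))
A = 0.06574 m^2


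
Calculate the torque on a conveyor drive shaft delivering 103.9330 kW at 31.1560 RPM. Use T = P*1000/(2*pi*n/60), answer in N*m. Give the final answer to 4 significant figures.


omega = 2*pi*31.1560/60 = 3.26265 rad/s
T = 103.9330*1000 / 3.26265
T = 31860 N*m


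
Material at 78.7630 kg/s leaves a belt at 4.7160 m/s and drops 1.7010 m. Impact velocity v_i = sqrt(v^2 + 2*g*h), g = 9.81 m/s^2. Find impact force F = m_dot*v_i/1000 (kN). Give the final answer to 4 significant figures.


v_i = sqrt(4.7160^2 + 2*9.81*1.7010) = 7.4575 m/s
F = 78.7630 * 7.4575 / 1000
F = 0.5874 kN


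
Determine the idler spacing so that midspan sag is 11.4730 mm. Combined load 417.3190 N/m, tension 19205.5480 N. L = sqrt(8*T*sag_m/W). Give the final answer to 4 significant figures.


sag = 11.4730/1000 = 0.011473 m
L = sqrt(8 * 19205.5480 * 0.011473 / 417.3190)
L = 2.055 m


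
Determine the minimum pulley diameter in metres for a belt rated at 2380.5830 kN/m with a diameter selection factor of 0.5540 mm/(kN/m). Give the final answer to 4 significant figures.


D = 2380.5830 * 0.5540 / 1000
D = 1.319 m


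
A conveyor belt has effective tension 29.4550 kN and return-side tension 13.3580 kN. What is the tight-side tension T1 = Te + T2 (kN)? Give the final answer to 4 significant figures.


T1 = Te + T2 = 29.4550 + 13.3580
T1 = 42.81 kN


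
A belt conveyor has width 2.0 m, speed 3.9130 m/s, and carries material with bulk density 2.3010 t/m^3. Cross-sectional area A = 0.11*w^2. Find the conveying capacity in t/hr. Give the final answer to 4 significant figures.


A = 0.11 * 2.0^2 = 0.44 m^2
C = 0.44 * 3.9130 * 2.3010 * 3600
C = 14260 t/hr


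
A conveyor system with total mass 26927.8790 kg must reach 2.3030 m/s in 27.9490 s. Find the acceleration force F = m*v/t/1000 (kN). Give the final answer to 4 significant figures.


F = 26927.8790 * 2.3030 / 27.9490 / 1000
F = 2.219 kN


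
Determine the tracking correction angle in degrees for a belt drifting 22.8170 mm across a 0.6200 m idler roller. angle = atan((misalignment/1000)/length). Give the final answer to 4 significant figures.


misalign_m = 22.8170 / 1000 = 0.022817 m
angle = atan(0.022817 / 0.6200)
angle = 2.108 deg


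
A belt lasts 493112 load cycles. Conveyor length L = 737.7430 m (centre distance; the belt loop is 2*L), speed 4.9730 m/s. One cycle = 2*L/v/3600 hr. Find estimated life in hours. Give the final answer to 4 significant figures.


cycle_time = 2 * 737.7430 / 4.9730 / 3600 = 0.0824165 hr
life = 493112 * 0.0824165 = 40640 hours


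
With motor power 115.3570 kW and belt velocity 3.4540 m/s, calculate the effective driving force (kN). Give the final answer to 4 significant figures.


Te = P / v = 115.3570 / 3.4540
Te = 33.40 kN


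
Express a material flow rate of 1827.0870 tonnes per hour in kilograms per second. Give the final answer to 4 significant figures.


m_dot = 1827.0870 * 1000 / 3600
m_dot = 507.5 kg/s


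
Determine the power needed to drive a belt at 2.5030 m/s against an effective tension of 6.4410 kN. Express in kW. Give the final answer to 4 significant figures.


P = Te * v = 6.4410 * 2.5030
P = 16.12 kW


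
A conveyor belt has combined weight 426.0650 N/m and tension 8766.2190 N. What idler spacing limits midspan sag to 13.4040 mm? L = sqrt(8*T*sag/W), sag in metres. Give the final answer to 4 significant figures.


sag = 13.4040/1000 = 0.013404 m
L = sqrt(8 * 8766.2190 * 0.013404 / 426.0650)
L = 1.485 m


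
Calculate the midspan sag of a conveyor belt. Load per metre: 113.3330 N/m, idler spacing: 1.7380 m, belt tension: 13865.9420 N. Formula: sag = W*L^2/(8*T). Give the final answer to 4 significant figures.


sag = 113.3330 * 1.7380^2 / (8 * 13865.9420)
sag = 0.003086 m


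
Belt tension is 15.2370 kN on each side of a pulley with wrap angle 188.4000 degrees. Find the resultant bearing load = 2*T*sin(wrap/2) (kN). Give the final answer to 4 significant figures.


F = 2 * 15.2370 * sin(188.4000/2 deg)
F = 30.39 kN


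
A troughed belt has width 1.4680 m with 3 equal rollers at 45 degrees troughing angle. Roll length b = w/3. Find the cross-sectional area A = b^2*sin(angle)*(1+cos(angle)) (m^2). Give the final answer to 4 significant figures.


b = 1.4680/3 = 0.489333 m
A = 0.489333^2 * sin(45 deg) * (1 + cos(45 deg))
A = 0.2890 m^2


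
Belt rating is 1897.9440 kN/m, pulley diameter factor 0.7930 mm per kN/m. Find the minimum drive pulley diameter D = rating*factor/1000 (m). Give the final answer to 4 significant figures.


D = 1897.9440 * 0.7930 / 1000
D = 1.505 m


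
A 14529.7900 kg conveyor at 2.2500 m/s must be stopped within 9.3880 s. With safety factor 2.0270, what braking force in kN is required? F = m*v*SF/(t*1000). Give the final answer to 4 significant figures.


F = 14529.7900 * 2.2500 / 9.3880 * 2.0270 / 1000
F = 7.059 kN


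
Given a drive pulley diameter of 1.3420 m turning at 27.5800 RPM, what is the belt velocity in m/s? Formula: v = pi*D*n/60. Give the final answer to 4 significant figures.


v = pi * 1.3420 * 27.5800 / 60
v = 1.938 m/s


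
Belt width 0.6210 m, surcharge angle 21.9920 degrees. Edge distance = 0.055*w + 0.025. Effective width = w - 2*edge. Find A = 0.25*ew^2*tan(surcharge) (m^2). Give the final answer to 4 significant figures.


edge = 0.055*0.6210 + 0.025 = 0.059155 m
ew = 0.6210 - 2*0.059155 = 0.50269 m
A = 0.25 * 0.50269^2 * tan(21.9920 deg)
A = 0.02551 m^2


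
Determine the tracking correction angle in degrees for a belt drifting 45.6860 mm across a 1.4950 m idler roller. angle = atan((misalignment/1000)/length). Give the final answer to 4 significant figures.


misalign_m = 45.6860 / 1000 = 0.045686 m
angle = atan(0.045686 / 1.4950)
angle = 1.750 deg


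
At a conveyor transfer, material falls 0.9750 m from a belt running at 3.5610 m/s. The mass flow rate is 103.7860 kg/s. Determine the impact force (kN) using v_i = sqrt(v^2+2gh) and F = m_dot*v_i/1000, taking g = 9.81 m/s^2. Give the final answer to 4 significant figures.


v_i = sqrt(3.5610^2 + 2*9.81*0.9750) = 5.64006 m/s
F = 103.7860 * 5.64006 / 1000
F = 0.5854 kN


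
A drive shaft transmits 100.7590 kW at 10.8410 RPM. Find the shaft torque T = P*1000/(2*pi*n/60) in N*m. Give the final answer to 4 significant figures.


omega = 2*pi*10.8410/60 = 1.13527 rad/s
T = 100.7590*1000 / 1.13527
T = 88750 N*m


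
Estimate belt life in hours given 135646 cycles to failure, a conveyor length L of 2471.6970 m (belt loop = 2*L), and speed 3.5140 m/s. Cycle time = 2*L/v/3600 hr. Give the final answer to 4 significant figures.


cycle_time = 2 * 2471.6970 / 3.5140 / 3600 = 0.39077 hr
life = 135646 * 0.39077 = 53010 hours


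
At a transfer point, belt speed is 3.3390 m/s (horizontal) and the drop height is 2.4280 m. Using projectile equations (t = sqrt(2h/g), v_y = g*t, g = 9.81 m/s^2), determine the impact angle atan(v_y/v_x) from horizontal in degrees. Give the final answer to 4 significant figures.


t = sqrt(2*2.4280/9.81) = 0.703566 s
v_y = 9.81 * 0.703566 = 6.90198 m/s
angle = atan(6.90198 / 3.3390) = 64.18 deg


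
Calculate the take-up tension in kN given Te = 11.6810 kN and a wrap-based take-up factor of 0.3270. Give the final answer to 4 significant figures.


T_tu = 11.6810 * 0.3270
T_tu = 3.820 kN


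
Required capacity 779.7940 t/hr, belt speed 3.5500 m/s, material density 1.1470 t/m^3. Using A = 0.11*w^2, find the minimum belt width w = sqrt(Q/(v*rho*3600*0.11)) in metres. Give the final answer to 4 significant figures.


A_req = 779.7940 / (3.5500 * 1.1470 * 3600) = 0.0531968 m^2
w = sqrt(0.0531968 / 0.11)
w = 0.6954 m


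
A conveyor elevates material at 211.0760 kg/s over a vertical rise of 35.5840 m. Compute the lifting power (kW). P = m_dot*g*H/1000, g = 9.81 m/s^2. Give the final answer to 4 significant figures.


P = 211.0760 * 9.81 * 35.5840 / 1000
P = 73.68 kW


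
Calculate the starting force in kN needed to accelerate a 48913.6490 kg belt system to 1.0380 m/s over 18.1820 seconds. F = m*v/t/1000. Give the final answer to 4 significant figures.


F = 48913.6490 * 1.0380 / 18.1820 / 1000
F = 2.792 kN


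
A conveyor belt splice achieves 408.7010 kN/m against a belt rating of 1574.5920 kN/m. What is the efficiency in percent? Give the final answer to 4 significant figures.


Eff = 408.7010 / 1574.5920 * 100
Eff = 25.96 %


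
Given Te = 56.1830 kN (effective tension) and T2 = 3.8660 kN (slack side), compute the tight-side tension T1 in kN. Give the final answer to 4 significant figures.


T1 = Te + T2 = 56.1830 + 3.8660
T1 = 60.05 kN


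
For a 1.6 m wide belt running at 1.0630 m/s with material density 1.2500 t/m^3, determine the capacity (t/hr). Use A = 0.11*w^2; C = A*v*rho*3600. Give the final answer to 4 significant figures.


A = 0.11 * 1.6^2 = 0.2816 m^2
C = 0.2816 * 1.0630 * 1.2500 * 3600
C = 1347 t/hr


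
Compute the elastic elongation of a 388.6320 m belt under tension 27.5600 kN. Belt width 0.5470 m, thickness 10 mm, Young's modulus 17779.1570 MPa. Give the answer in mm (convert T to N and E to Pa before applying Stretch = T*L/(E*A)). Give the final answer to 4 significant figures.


A = 0.5470 * 0.01 = 0.00547 m^2
Stretch = 27.5600*1000 * 388.6320 / (17779.1570e6 * 0.00547) * 1000
Stretch = 110.1 mm


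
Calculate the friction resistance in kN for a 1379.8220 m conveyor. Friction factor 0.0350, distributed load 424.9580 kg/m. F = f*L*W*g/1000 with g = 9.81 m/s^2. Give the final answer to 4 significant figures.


F = 0.0350 * 1379.8220 * 424.9580 * 9.81 / 1000
F = 201.3 kN


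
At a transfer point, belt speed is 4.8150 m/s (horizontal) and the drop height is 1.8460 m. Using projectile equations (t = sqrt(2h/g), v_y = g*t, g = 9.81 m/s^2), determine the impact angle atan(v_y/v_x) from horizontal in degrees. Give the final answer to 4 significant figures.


t = sqrt(2*1.8460/9.81) = 0.613474 s
v_y = 9.81 * 0.613474 = 6.01818 m/s
angle = atan(6.01818 / 4.8150) = 51.34 deg


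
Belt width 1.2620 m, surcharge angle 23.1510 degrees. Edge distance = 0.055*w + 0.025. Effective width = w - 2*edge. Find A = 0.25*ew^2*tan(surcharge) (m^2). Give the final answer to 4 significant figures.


edge = 0.055*1.2620 + 0.025 = 0.09441 m
ew = 1.2620 - 2*0.09441 = 1.07318 m
A = 0.25 * 1.07318^2 * tan(23.1510 deg)
A = 0.1231 m^2


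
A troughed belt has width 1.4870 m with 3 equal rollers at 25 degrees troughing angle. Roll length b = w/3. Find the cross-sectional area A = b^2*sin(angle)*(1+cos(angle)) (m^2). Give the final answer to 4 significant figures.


b = 1.4870/3 = 0.495667 m
A = 0.495667^2 * sin(25 deg) * (1 + cos(25 deg))
A = 0.1979 m^2


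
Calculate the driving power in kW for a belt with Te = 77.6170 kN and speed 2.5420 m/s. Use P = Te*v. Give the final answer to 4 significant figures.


P = Te * v = 77.6170 * 2.5420
P = 197.3 kW


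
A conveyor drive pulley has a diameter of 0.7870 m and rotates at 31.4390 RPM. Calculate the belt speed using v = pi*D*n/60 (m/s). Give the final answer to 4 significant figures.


v = pi * 0.7870 * 31.4390 / 60
v = 1.296 m/s


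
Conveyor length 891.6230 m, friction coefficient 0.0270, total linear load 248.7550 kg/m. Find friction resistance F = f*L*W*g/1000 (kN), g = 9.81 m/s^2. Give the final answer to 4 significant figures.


F = 0.0270 * 891.6230 * 248.7550 * 9.81 / 1000
F = 58.75 kN


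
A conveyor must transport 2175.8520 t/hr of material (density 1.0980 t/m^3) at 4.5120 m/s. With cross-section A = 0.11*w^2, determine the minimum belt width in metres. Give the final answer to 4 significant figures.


A_req = 2175.8520 / (4.5120 * 1.0980 * 3600) = 0.121999 m^2
w = sqrt(0.121999 / 0.11)
w = 1.053 m


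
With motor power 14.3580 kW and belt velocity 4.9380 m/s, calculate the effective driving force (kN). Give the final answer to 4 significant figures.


Te = P / v = 14.3580 / 4.9380
Te = 2.908 kN


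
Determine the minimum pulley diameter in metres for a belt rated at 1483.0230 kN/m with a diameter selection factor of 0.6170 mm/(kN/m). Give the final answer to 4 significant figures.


D = 1483.0230 * 0.6170 / 1000
D = 0.9150 m


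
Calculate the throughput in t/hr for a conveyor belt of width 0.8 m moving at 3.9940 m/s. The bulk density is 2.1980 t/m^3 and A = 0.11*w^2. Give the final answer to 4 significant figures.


A = 0.11 * 0.8^2 = 0.0704 m^2
C = 0.0704 * 3.9940 * 2.1980 * 3600
C = 2225 t/hr


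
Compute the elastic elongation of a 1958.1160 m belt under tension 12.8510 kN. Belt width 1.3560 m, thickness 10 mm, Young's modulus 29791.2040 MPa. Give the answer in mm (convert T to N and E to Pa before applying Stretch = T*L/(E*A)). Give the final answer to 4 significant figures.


A = 1.3560 * 0.01 = 0.01356 m^2
Stretch = 12.8510*1000 * 1958.1160 / (29791.2040e6 * 0.01356) * 1000
Stretch = 62.29 mm
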